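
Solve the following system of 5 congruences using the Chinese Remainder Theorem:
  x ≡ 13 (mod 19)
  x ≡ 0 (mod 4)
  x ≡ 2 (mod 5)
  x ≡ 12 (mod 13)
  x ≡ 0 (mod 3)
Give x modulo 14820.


Product of moduli M = 19 · 4 · 5 · 13 · 3 = 14820.
Merge one congruence at a time:
  Start: x ≡ 13 (mod 19).
  Combine with x ≡ 0 (mod 4); new modulus lcm = 76.
    Write x = 13 + 19·t and substitute into x ≡ 0 (mod 4): 19·t ≡ 0 − 13 = -13 (mod 4).
    Reduce coefficients mod 4: 3·t ≡ 3 (mod 4).
    The inverse of 3 mod 4 is 3 (since 3·3 = 9 = 2·4 + 1), so t ≡ 3·3 = 9 ≡ 1 (mod 4).
    Then x = 13 + 19·1 = 32, valid modulo lcm(19, 4) = 76: x ≡ 32 (mod 76).
  Combine with x ≡ 2 (mod 5); new modulus lcm = 380.
    Write x = 32 + 76·t and substitute into x ≡ 2 (mod 5): 76·t ≡ 2 − 32 = -30 (mod 5).
    Reduce coefficients mod 5: 1·t ≡ 0 (mod 5).
    So t ≡ 0 (mod 5).
    Then x = 32 + 76·0 = 32, valid modulo lcm(76, 5) = 380: x ≡ 32 (mod 380).
  Combine with x ≡ 12 (mod 13); new modulus lcm = 4940.
    Write x = 32 + 380·t and substitute into x ≡ 12 (mod 13): 380·t ≡ 12 − 32 = -20 (mod 13).
    Reduce coefficients mod 13: 3·t ≡ 6 (mod 13).
    The inverse of 3 mod 13 is 9 (since 3·9 = 27 = 2·13 + 1), so t ≡ 9·6 = 54 ≡ 2 (mod 13).
    Then x = 32 + 380·2 = 792, valid modulo lcm(380, 13) = 4940: x ≡ 792 (mod 4940).
  Combine with x ≡ 0 (mod 3); new modulus lcm = 14820.
    Write x = 792 + 4940·t and substitute into x ≡ 0 (mod 3): 4940·t ≡ 0 − 792 = -792 (mod 3).
    Reduce coefficients mod 3: 2·t ≡ 0 (mod 3).
    The inverse of 2 mod 3 is 2 (since 2·2 = 4 = 1·3 + 1), so t ≡ 2·0 = 0 ≡ 0 (mod 3).
    Then x = 792 + 4940·0 = 792, valid modulo lcm(4940, 3) = 14820: x ≡ 792 (mod 14820).
Verify against each original: 792 mod 19 = 13, 792 mod 4 = 0, 792 mod 5 = 2, 792 mod 13 = 12, 792 mod 3 = 0.

x ≡ 792 (mod 14820).


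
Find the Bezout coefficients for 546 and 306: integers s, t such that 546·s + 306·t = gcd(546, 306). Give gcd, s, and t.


Euclidean algorithm on (546, 306) — divide until remainder is 0:
  546 = 1 · 306 + 240
  306 = 1 · 240 + 66
  240 = 3 · 66 + 42
  66 = 1 · 42 + 24
  42 = 1 · 24 + 18
  24 = 1 · 18 + 6
  18 = 3 · 6 + 0
gcd(546, 306) = 6.
Track Bezout coefficients alongside the remainders: start with r₀ = 546 = a·1 + b·0 (s = 1, t = 0) and r₁ = 306 = a·0 + b·1 (s = 0, t = 1); each new remainder r_{k+1} = r_{k-1} − q_k·r_k inherits s_{k+1} = s_{k-1} − q_k·s_k, t_{k+1} = t_{k-1} − q_k·t_k, so r_k = a·s_k + b·t_k at every step:
  q = 1: r = 240, s = 1 − 1·0 = 1, t = 0 − 1·1 = -1  (check: 546·1 + 306·(-1) = 240)
  q = 1: r = 66, s = 0 − 1·1 = -1, t = 1 − 1·(-1) = 2  (check: 546·(-1) + 306·2 = 66)
  q = 3: r = 42, s = 1 − 3·(-1) = 4, t = -1 − 3·2 = -7  (check: 546·4 + 306·(-7) = 42)
  q = 1: r = 24, s = -1 − 1·4 = -5, t = 2 − 1·(-7) = 9  (check: 546·(-5) + 306·9 = 24)
  q = 1: r = 18, s = 4 − 1·(-5) = 9, t = -7 − 1·9 = -16  (check: 546·9 + 306·(-16) = 18)
  q = 1: r = 6, s = -5 − 1·9 = -14, t = 9 − 1·(-16) = 25  (check: 546·(-14) + 306·25 = 6)
The row with r = 6 (the gcd) gives the Bezout coefficients s = -14, t = 25.
Result: 546 · (-14) + 306 · (25) = 6.

gcd(546, 306) = 6; s = -14, t = 25 (check: 546·(-14) + 306·25 = 6).


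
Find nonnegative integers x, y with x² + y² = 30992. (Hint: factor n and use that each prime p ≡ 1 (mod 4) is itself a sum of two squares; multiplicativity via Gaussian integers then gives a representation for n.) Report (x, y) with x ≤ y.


Step 1: Factor n = 30992 = 2^4 · 13 · 149.
Step 2: Check the mod-4 condition on each prime factor: 2 = 2 (special); 13 ≡ 1 (mod 4), exponent 1; 149 ≡ 1 (mod 4), exponent 1.
All primes ≡ 3 (mod 4) appear to even exponent (or don't appear), so by the two-squares theorem n IS expressible as a sum of two squares.
Step 3: Build a representation. Group n = k² · m with k = 4 and m = 13 · 149 = 1937 (a product of primes ≡ 1 (mod 4)); a representation of m scales to one of n via (k·x)² + (k·y)² = k²(x² + y²). Each prime p ≡ 1 (mod 4) is itself a sum of two squares; find a² by testing p − a² for a perfect square:
  13: 13 − 1² = 12, 13 − 2² = 9 = 3² ⇒ 13 = 2² + 3².
  149: 149 − 1² = 148, 149 − 2² = 145, 149 − 3² = 140, 149 − 4² = 133, 149 − 5² = 124, 149 − 6² = 113, 149 − 7² = 100 = 10² ⇒ 149 = 7² + 10².
  Combine using the Brahmagupta–Fibonacci identity (a² + b²)(c² + d²) = (ac − bd)² + (ad + bc)² = (ac + bd)² + (ad − bc)²:
  13 · 149 = 1937: from (2² + 3²)(7² + 10²), take (2·7 − 3·10, 2·10 + 3·7) = (14 − 30, 20 + 21) = (-16, 41); dropping signs (only squares matter) gives (16, 41); check 16² + 41² = 256 + 1681 = 1937 ✓.
  Scale by k = 4: (4·16, 4·41) = (64, 164).
Step 4: Order so x ≤ y and verify: 64² + 164² = 4096 + 26896 = 30992 = n. ✓

n = 30992 = 64² + 164² (one valid representation with x ≤ y).


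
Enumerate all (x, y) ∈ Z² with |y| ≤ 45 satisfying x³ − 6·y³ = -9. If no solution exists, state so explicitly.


The equation is x³ - 6y³ = -9. For fixed y, x³ = 6·y³ − 9, so a solution requires the RHS to be a perfect cube.
Strategy: iterate y from -45 to 45, compute RHS = 6·y³ − 9, and check whether it is a (positive or negative) perfect cube.
Check small values of y:
  y = 0: RHS = -9 is not a perfect cube.
  y = 1: RHS = -3 is not a perfect cube.
  y = -1: RHS = -15 is not a perfect cube.
  y = 2: RHS = 39 is not a perfect cube.
  y = -2: RHS = -57 is not a perfect cube.
  y = 3: RHS = 153 is not a perfect cube.
  y = -3: RHS = -171 is not a perfect cube.
Continuing the search up to |y| = 45 finds no solutions either.
No (x, y) in the scanned range satisfies the equation.

No integer solutions with |y| ≤ 45.


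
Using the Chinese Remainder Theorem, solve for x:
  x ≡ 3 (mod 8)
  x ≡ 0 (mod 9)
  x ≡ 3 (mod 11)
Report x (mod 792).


Moduli 8, 9, 11 are pairwise coprime; by CRT there is a unique solution modulo M = 8 · 9 · 11 = 792.
Solve pairwise, accumulating the modulus:
  Start with x ≡ 3 (mod 8).
  Combine with x ≡ 0 (mod 9): since gcd(8, 9) = 1, we get a unique residue mod 72.
    Write x = 3 + 8·t and substitute into x ≡ 0 (mod 9): 8·t ≡ 0 − 3 = -3 (mod 9).
    Reduce coefficients mod 9: 8·t ≡ 6 (mod 9).
    The inverse of 8 mod 9 is 8 (since 8·8 = 64 = 7·9 + 1), so t ≡ 8·6 = 48 ≡ 3 (mod 9).
    Then x = 3 + 8·3 = 27, valid modulo lcm(8, 9) = 72: x ≡ 27 (mod 72).
  Combine with x ≡ 3 (mod 11): since gcd(72, 11) = 1, we get a unique residue mod 792.
    Write x = 27 + 72·t and substitute into x ≡ 3 (mod 11): 72·t ≡ 3 − 27 = -24 (mod 11).
    Reduce coefficients mod 11: 6·t ≡ 9 (mod 11).
    The inverse of 6 mod 11 is 2 (since 6·2 = 12 = 1·11 + 1), so t ≡ 2·9 = 18 ≡ 7 (mod 11).
    Then x = 27 + 72·7 = 531, valid modulo lcm(72, 11) = 792: x ≡ 531 (mod 792).
Verify: 531 mod 8 = 3 ✓, 531 mod 9 = 0 ✓, 531 mod 11 = 3 ✓.

x ≡ 531 (mod 792).


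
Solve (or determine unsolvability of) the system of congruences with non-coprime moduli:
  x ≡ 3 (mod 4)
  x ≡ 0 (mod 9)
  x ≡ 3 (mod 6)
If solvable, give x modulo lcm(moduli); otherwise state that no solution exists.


Moduli 4, 9, 6 are not pairwise coprime, so CRT works modulo lcm(m_i) when all pairwise compatibility conditions hold.
Pairwise compatibility: gcd(m_i, m_j) must divide a_i - a_j for every pair.
Merge one congruence at a time:
  Start: x ≡ 3 (mod 4).
  Combine with x ≡ 0 (mod 9): gcd(4, 9) = 1; 0 - 3 = -3, which IS divisible by 1, so compatible.
    Write x = 3 + 4·t and substitute into x ≡ 0 (mod 9): 4·t ≡ 0 − 3 = -3 (mod 9).
    Reduce coefficients mod 9: 4·t ≡ 6 (mod 9).
    The inverse of 4 mod 9 is 7 (since 4·7 = 28 = 3·9 + 1), so t ≡ 7·6 = 42 ≡ 6 (mod 9).
    Then x = 3 + 4·6 = 27, valid modulo lcm(4, 9) = 36: x ≡ 27 (mod 36).
  Combine with x ≡ 3 (mod 6): gcd(36, 6) = 6; 3 - 27 = -24, which IS divisible by 6, so compatible.
    Write x = 27 + 36·t and substitute into x ≡ 3 (mod 6): 36·t ≡ 3 − 27 = -24 (mod 6).
    Divide the congruence (and modulus) by g = 6: 6·t ≡ -4 (mod 1).
    Modulo 1 every t works; take t = 0.
    Then x = 27 + 36·0 = 27, valid modulo lcm(36, 6) = 36: x ≡ 27 (mod 36).
Verify: 27 mod 4 = 3, 27 mod 9 = 0, 27 mod 6 = 3.

x ≡ 27 (mod 36).


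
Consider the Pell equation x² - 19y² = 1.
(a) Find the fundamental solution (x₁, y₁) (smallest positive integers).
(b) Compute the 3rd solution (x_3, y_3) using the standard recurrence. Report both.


Step 1: Find the fundamental solution (x₁, y₁) of x² - 19y² = 1.
  Expand √19 as a continued fraction. a₀ = ⌊√19⌋ = 4; iterate m_{k+1} = d_k·a_k − m_k, d_{k+1} = (19 − m_{k+1}²)/d_k, a_{k+1} = ⌊(a₀ + m_{k+1})/d_{k+1}⌋ (starting m₀ = 0, d₀ = 1), with convergents p_k = a_k·p_{k-1} + p_{k-2}, q_k = a_k·q_{k-1} + q_{k-2} (p₋₁ = 1, q₋₁ = 0):
  k = 0: a₀ = 4; p₀/q₀ = 4/1; p₀² − 19·q₀² = 16 − 19 = -3.
  k = 1: m = 4, d = 3, a = ⌊(4 + 4)/3⌋ = 2; p/q = (2·4 + 1)/(2·1 + 0) = 9/2; p² − 19·q² = 81 − 76 = 5.
  k = 2: m = 2, d = 5, a = ⌊(4 + 2)/5⌋ = 1; p/q = (1·9 + 4)/(1·2 + 1) = 13/3; p² − 19·q² = 169 − 171 = -2.
  k = 3: m = 3, d = 2, a = ⌊(4 + 3)/2⌋ = 3; p/q = (3·13 + 9)/(3·3 + 2) = 48/11; p² − 19·q² = 2304 − 2299 = 5.
  k = 4: m = 3, d = 5, a = ⌊(4 + 3)/5⌋ = 1; p/q = (1·48 + 13)/(1·11 + 3) = 61/14; p² − 19·q² = 3721 − 3724 = -3.
  k = 5: m = 2, d = 3, a = ⌊(4 + 2)/3⌋ = 2; p/q = (2·61 + 48)/(2·14 + 11) = 170/39; p² − 19·q² = 28900 − 28899 = 1.
  The first convergent with p² − 19·q² = 1 gives the fundamental solution (x₁, y₁) = (170, 39).
Step 2: Apply the recurrence (x_{n+1}, y_{n+1}) = (x₁x_n + 19y₁y_n, x₁y_n + y₁x_n) repeatedly.
  From (x_1, y_1) = (170, 39): x_2 = 170·170 + 19·39·39 = 57799; y_2 = 170·39 + 39·170 = 13260.
  From (x_2, y_2) = (57799, 13260): x_3 = 170·57799 + 19·39·13260 = 19651490; y_3 = 170·13260 + 39·57799 = 4508361.
Step 3: Verify x_3² - 19·y_3² = 386181059220100 - 386181059220099 = 1 (should be 1). ✓

(x_1, y_1) = (170, 39); (x_3, y_3) = (19651490, 4508361).


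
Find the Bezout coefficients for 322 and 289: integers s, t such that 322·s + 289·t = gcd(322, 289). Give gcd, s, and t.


Euclidean algorithm on (322, 289) — divide until remainder is 0:
  322 = 1 · 289 + 33
  289 = 8 · 33 + 25
  33 = 1 · 25 + 8
  25 = 3 · 8 + 1
  8 = 8 · 1 + 0
gcd(322, 289) = 1.
Track Bezout coefficients alongside the remainders: start with r₀ = 322 = a·1 + b·0 (s = 1, t = 0) and r₁ = 289 = a·0 + b·1 (s = 0, t = 1); each new remainder r_{k+1} = r_{k-1} − q_k·r_k inherits s_{k+1} = s_{k-1} − q_k·s_k, t_{k+1} = t_{k-1} − q_k·t_k, so r_k = a·s_k + b·t_k at every step:
  q = 1: r = 33, s = 1 − 1·0 = 1, t = 0 − 1·1 = -1  (check: 322·1 + 289·(-1) = 33)
  q = 8: r = 25, s = 0 − 8·1 = -8, t = 1 − 8·(-1) = 9  (check: 322·(-8) + 289·9 = 25)
  q = 1: r = 8, s = 1 − 1·(-8) = 9, t = -1 − 1·9 = -10  (check: 322·9 + 289·(-10) = 8)
  q = 3: r = 1, s = -8 − 3·9 = -35, t = 9 − 3·(-10) = 39  (check: 322·(-35) + 289·39 = 1)
The row with r = 1 (the gcd) gives the Bezout coefficients s = -35, t = 39.
Result: 322 · (-35) + 289 · (39) = 1.

gcd(322, 289) = 1; s = -35, t = 39 (check: 322·(-35) + 289·39 = 1).


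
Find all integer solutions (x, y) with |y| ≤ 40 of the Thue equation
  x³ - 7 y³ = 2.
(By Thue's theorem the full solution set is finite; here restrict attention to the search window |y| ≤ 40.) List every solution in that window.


The equation is x³ - 7y³ = 2. For fixed y, x³ = 7·y³ + 2, so a solution requires the RHS to be a perfect cube.
Strategy: iterate y from -40 to 40, compute RHS = 7·y³ + 2, and check whether it is a (positive or negative) perfect cube.
Check small values of y:
  y = 0: RHS = 2 is not a perfect cube.
  y = 1: RHS = 9 is not a perfect cube.
  y = -1: RHS = -5 is not a perfect cube.
  y = 2: RHS = 58 is not a perfect cube.
  y = -2: RHS = -54 is not a perfect cube.
  y = 3: RHS = 191 is not a perfect cube.
  y = -3: RHS = -187 is not a perfect cube.
Continuing the search up to |y| = 40 finds no solutions either.
No (x, y) in the scanned range satisfies the equation.

No integer solutions with |y| ≤ 40.


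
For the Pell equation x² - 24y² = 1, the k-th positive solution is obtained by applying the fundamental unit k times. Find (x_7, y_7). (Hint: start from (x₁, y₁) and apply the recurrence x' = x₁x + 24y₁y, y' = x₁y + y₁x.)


Step 1: Find the fundamental solution (x₁, y₁) of x² - 24y² = 1.
  Expand √24 as a continued fraction. a₀ = ⌊√24⌋ = 4; iterate m_{k+1} = d_k·a_k − m_k, d_{k+1} = (24 − m_{k+1}²)/d_k, a_{k+1} = ⌊(a₀ + m_{k+1})/d_{k+1}⌋ (starting m₀ = 0, d₀ = 1), with convergents p_k = a_k·p_{k-1} + p_{k-2}, q_k = a_k·q_{k-1} + q_{k-2} (p₋₁ = 1, q₋₁ = 0):
  k = 0: a₀ = 4; p₀/q₀ = 4/1; p₀² − 24·q₀² = 16 − 24 = -8.
  k = 1: m = 4, d = 8, a = ⌊(4 + 4)/8⌋ = 1; p/q = (1·4 + 1)/(1·1 + 0) = 5/1; p² − 24·q² = 25 − 24 = 1.
  The first convergent with p² − 24·q² = 1 gives the fundamental solution (x₁, y₁) = (5, 1).
Step 2: Apply the recurrence (x_{n+1}, y_{n+1}) = (x₁x_n + 24y₁y_n, x₁y_n + y₁x_n) repeatedly.
  From (x_1, y_1) = (5, 1): x_2 = 5·5 + 24·1·1 = 49; y_2 = 5·1 + 1·5 = 10.
  From (x_2, y_2) = (49, 10): x_3 = 5·49 + 24·1·10 = 485; y_3 = 5·10 + 1·49 = 99.
  From (x_3, y_3) = (485, 99): x_4 = 5·485 + 24·1·99 = 4801; y_4 = 5·99 + 1·485 = 980.
  From (x_4, y_4) = (4801, 980): x_5 = 5·4801 + 24·1·980 = 47525; y_5 = 5·980 + 1·4801 = 9701.
  From (x_5, y_5) = (47525, 9701): x_6 = 5·47525 + 24·1·9701 = 470449; y_6 = 5·9701 + 1·47525 = 96030.
  From (x_6, y_6) = (470449, 96030): x_7 = 5·470449 + 24·1·96030 = 4656965; y_7 = 5·96030 + 1·470449 = 950599.
Step 3: Verify x_7² - 24·y_7² = 21687323011225 - 21687323011224 = 1 (should be 1). ✓

(x_1, y_1) = (5, 1); (x_7, y_7) = (4656965, 950599).


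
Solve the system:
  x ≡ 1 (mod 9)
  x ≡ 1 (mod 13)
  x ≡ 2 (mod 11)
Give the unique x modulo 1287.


Moduli 9, 13, 11 are pairwise coprime; by CRT there is a unique solution modulo M = 9 · 13 · 11 = 1287.
Solve pairwise, accumulating the modulus:
  Start with x ≡ 1 (mod 9).
  Combine with x ≡ 1 (mod 13): since gcd(9, 13) = 1, we get a unique residue mod 117.
    Write x = 1 + 9·t and substitute into x ≡ 1 (mod 13): 9·t ≡ 1 − 1 = 0 (mod 13).
    The inverse of 9 mod 13 is 3 (since 9·3 = 27 = 2·13 + 1), so t ≡ 3·0 = 0 ≡ 0 (mod 13).
    Then x = 1 + 9·0 = 1, valid modulo lcm(9, 13) = 117: x ≡ 1 (mod 117).
  Combine with x ≡ 2 (mod 11): since gcd(117, 11) = 1, we get a unique residue mod 1287.
    Write x = 1 + 117·t and substitute into x ≡ 2 (mod 11): 117·t ≡ 2 − 1 = 1 (mod 11).
    Reduce coefficients mod 11: 7·t ≡ 1 (mod 11).
    The inverse of 7 mod 11 is 8 (since 7·8 = 56 = 5·11 + 1), so t ≡ 8·1 = 8 ≡ 8 (mod 11).
    Then x = 1 + 117·8 = 937, valid modulo lcm(117, 11) = 1287: x ≡ 937 (mod 1287).
Verify: 937 mod 9 = 1 ✓, 937 mod 13 = 1 ✓, 937 mod 11 = 2 ✓.

x ≡ 937 (mod 1287).


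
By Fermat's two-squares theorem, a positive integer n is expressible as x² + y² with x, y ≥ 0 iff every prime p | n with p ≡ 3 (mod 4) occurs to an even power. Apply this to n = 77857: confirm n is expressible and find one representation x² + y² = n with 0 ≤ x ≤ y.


Step 1: Factor n = 77857 = 13 · 53 · 113.
Step 2: Check the mod-4 condition on each prime factor: 13 ≡ 1 (mod 4), exponent 1; 53 ≡ 1 (mod 4), exponent 1; 113 ≡ 1 (mod 4), exponent 1.
All primes ≡ 3 (mod 4) appear to even exponent (or don't appear), so by the two-squares theorem n IS expressible as a sum of two squares.
Step 3: Build a representation. Here n = 13 · 53 · 113 is a product of primes ≡ 1 (mod 4). Each prime p ≡ 1 (mod 4) is itself a sum of two squares; find a² by testing p − a² for a perfect square:
  13: 13 − 1² = 12, 13 − 2² = 9 = 3² ⇒ 13 = 2² + 3².
  53: 53 − 1² = 52, 53 − 2² = 49 = 7² ⇒ 53 = 2² + 7².
  113: 113 − 1² = 112, 113 − 2² = 109, 113 − 3² = 104, 113 − 4² = 97, 113 − 5² = 88, 113 − 6² = 77, 113 − 7² = 64 = 8² ⇒ 113 = 7² + 8².
  Combine using the Brahmagupta–Fibonacci identity (a² + b²)(c² + d²) = (ac − bd)² + (ad + bc)² = (ac + bd)² + (ad − bc)²:
  13 · 53 = 689: from (2² + 3²)(2² + 7²), take (2·2 − 3·7, 2·7 + 3·2) = (4 − 21, 14 + 6) = (-17, 20); dropping signs (only squares matter) gives (17, 20); check 17² + 20² = 289 + 400 = 689 ✓.
  689 · 113 = 77857: from (17² + 20²)(7² + 8²), take (17·7 − 20·8, 17·8 + 20·7) = (119 − 160, 136 + 140) = (-41, 276); dropping signs (only squares matter) gives (41, 276); check 41² + 276² = 1681 + 76176 = 77857 ✓.
Step 4: Order so x ≤ y and verify: 41² + 276² = 1681 + 76176 = 77857 = n. ✓

n = 77857 = 41² + 276² (one valid representation with x ≤ y).


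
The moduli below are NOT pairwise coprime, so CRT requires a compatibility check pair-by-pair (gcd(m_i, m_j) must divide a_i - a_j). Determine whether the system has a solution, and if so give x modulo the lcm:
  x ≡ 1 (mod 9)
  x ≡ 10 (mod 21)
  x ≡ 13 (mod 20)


Moduli 9, 21, 20 are not pairwise coprime, so CRT works modulo lcm(m_i) when all pairwise compatibility conditions hold.
Pairwise compatibility: gcd(m_i, m_j) must divide a_i - a_j for every pair.
Merge one congruence at a time:
  Start: x ≡ 1 (mod 9).
  Combine with x ≡ 10 (mod 21): gcd(9, 21) = 3; 10 - 1 = 9, which IS divisible by 3, so compatible.
    Write x = 1 + 9·t and substitute into x ≡ 10 (mod 21): 9·t ≡ 10 − 1 = 9 (mod 21).
    Divide the congruence (and modulus) by g = 3: 3·t ≡ 3 (mod 7).
    The inverse of 3 mod 7 is 5 (since 3·5 = 15 = 2·7 + 1), so t ≡ 5·3 = 15 ≡ 1 (mod 7).
    Then x = 1 + 9·1 = 10, valid modulo lcm(9, 21) = 63: x ≡ 10 (mod 63).
  Combine with x ≡ 13 (mod 20): gcd(63, 20) = 1; 13 - 10 = 3, which IS divisible by 1, so compatible.
    Write x = 10 + 63·t and substitute into x ≡ 13 (mod 20): 63·t ≡ 13 − 10 = 3 (mod 20).
    Reduce coefficients mod 20: 3·t ≡ 3 (mod 20).
    The inverse of 3 mod 20 is 7 (since 3·7 = 21 = 1·20 + 1), so t ≡ 7·3 = 21 ≡ 1 (mod 20).
    Then x = 10 + 63·1 = 73, valid modulo lcm(63, 20) = 1260: x ≡ 73 (mod 1260).
Verify: 73 mod 9 = 1, 73 mod 21 = 10, 73 mod 20 = 13.

x ≡ 73 (mod 1260).


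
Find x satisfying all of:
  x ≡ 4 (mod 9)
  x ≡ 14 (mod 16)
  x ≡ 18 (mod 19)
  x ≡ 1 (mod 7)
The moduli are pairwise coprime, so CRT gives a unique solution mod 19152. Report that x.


Product of moduli M = 9 · 16 · 19 · 7 = 19152.
Merge one congruence at a time:
  Start: x ≡ 4 (mod 9).
  Combine with x ≡ 14 (mod 16); new modulus lcm = 144.
    Write x = 4 + 9·t and substitute into x ≡ 14 (mod 16): 9·t ≡ 14 − 4 = 10 (mod 16).
    The inverse of 9 mod 16 is 9 (since 9·9 = 81 = 5·16 + 1), so t ≡ 9·10 = 90 ≡ 10 (mod 16).
    Then x = 4 + 9·10 = 94, valid modulo lcm(9, 16) = 144: x ≡ 94 (mod 144).
  Combine with x ≡ 18 (mod 19); new modulus lcm = 2736.
    Write x = 94 + 144·t and substitute into x ≡ 18 (mod 19): 144·t ≡ 18 − 94 = -76 (mod 19).
    Reduce coefficients mod 19: 11·t ≡ 0 (mod 19).
    The inverse of 11 mod 19 is 7 (since 11·7 = 77 = 4·19 + 1), so t ≡ 7·0 = 0 ≡ 0 (mod 19).
    Then x = 94 + 144·0 = 94, valid modulo lcm(144, 19) = 2736: x ≡ 94 (mod 2736).
  Combine with x ≡ 1 (mod 7); new modulus lcm = 19152.
    Write x = 94 + 2736·t and substitute into x ≡ 1 (mod 7): 2736·t ≡ 1 − 94 = -93 (mod 7).
    Reduce coefficients mod 7: 6·t ≡ 5 (mod 7).
    The inverse of 6 mod 7 is 6 (since 6·6 = 36 = 5·7 + 1), so t ≡ 6·5 = 30 ≡ 2 (mod 7).
    Then x = 94 + 2736·2 = 5566, valid modulo lcm(2736, 7) = 19152: x ≡ 5566 (mod 19152).
Verify against each original: 5566 mod 9 = 4, 5566 mod 16 = 14, 5566 mod 19 = 18, 5566 mod 7 = 1.

x ≡ 5566 (mod 19152).


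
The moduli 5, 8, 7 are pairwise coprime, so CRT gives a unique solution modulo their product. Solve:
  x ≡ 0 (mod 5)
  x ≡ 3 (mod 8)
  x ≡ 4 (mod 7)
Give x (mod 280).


Moduli 5, 8, 7 are pairwise coprime; by CRT there is a unique solution modulo M = 5 · 8 · 7 = 280.
Solve pairwise, accumulating the modulus:
  Start with x ≡ 0 (mod 5).
  Combine with x ≡ 3 (mod 8): since gcd(5, 8) = 1, we get a unique residue mod 40.
    Write x = 0 + 5·t and substitute into x ≡ 3 (mod 8): 5·t ≡ 3 − 0 = 3 (mod 8).
    The inverse of 5 mod 8 is 5 (since 5·5 = 25 = 3·8 + 1), so t ≡ 5·3 = 15 ≡ 7 (mod 8).
    Then x = 0 + 5·7 = 35, valid modulo lcm(5, 8) = 40: x ≡ 35 (mod 40).
  Combine with x ≡ 4 (mod 7): since gcd(40, 7) = 1, we get a unique residue mod 280.
    Write x = 35 + 40·t and substitute into x ≡ 4 (mod 7): 40·t ≡ 4 − 35 = -31 (mod 7).
    Reduce coefficients mod 7: 5·t ≡ 4 (mod 7).
    The inverse of 5 mod 7 is 3 (since 5·3 = 15 = 2·7 + 1), so t ≡ 3·4 = 12 ≡ 5 (mod 7).
    Then x = 35 + 40·5 = 235, valid modulo lcm(40, 7) = 280: x ≡ 235 (mod 280).
Verify: 235 mod 5 = 0 ✓, 235 mod 8 = 3 ✓, 235 mod 7 = 4 ✓.

x ≡ 235 (mod 280).


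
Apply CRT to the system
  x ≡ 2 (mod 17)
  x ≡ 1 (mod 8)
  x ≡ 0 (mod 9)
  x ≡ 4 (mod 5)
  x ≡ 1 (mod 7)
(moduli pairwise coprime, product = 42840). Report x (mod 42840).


Product of moduli M = 17 · 8 · 9 · 5 · 7 = 42840.
Merge one congruence at a time:
  Start: x ≡ 2 (mod 17).
  Combine with x ≡ 1 (mod 8); new modulus lcm = 136.
    Write x = 2 + 17·t and substitute into x ≡ 1 (mod 8): 17·t ≡ 1 − 2 = -1 (mod 8).
    Reduce coefficients mod 8: 1·t ≡ 7 (mod 8).
    So t ≡ 7 (mod 8).
    Then x = 2 + 17·7 = 121, valid modulo lcm(17, 8) = 136: x ≡ 121 (mod 136).
  Combine with x ≡ 0 (mod 9); new modulus lcm = 1224.
    Write x = 121 + 136·t and substitute into x ≡ 0 (mod 9): 136·t ≡ 0 − 121 = -121 (mod 9).
    Reduce coefficients mod 9: 1·t ≡ 5 (mod 9).
    So t ≡ 5 (mod 9).
    Then x = 121 + 136·5 = 801, valid modulo lcm(136, 9) = 1224: x ≡ 801 (mod 1224).
  Combine with x ≡ 4 (mod 5); new modulus lcm = 6120.
    Write x = 801 + 1224·t and substitute into x ≡ 4 (mod 5): 1224·t ≡ 4 − 801 = -797 (mod 5).
    Reduce coefficients mod 5: 4·t ≡ 3 (mod 5).
    The inverse of 4 mod 5 is 4 (since 4·4 = 16 = 3·5 + 1), so t ≡ 4·3 = 12 ≡ 2 (mod 5).
    Then x = 801 + 1224·2 = 3249, valid modulo lcm(1224, 5) = 6120: x ≡ 3249 (mod 6120).
  Combine with x ≡ 1 (mod 7); new modulus lcm = 42840.
    Write x = 3249 + 6120·t and substitute into x ≡ 1 (mod 7): 6120·t ≡ 1 − 3249 = -3248 (mod 7).
    Reduce coefficients mod 7: 2·t ≡ 0 (mod 7).
    The inverse of 2 mod 7 is 4 (since 2·4 = 8 = 1·7 + 1), so t ≡ 4·0 = 0 ≡ 0 (mod 7).
    Then x = 3249 + 6120·0 = 3249, valid modulo lcm(6120, 7) = 42840: x ≡ 3249 (mod 42840).
Verify against each original: 3249 mod 17 = 2, 3249 mod 8 = 1, 3249 mod 9 = 0, 3249 mod 5 = 4, 3249 mod 7 = 1.

x ≡ 3249 (mod 42840).


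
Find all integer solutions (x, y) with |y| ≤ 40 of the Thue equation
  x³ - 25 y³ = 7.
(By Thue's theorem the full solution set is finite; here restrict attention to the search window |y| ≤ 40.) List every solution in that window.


The equation is x³ - 25y³ = 7. For fixed y, x³ = 25·y³ + 7, so a solution requires the RHS to be a perfect cube.
Strategy: iterate y from -40 to 40, compute RHS = 25·y³ + 7, and check whether it is a (positive or negative) perfect cube.
Check small values of y:
  y = 0: RHS = 7 is not a perfect cube.
  y = 1: RHS = 32 is not a perfect cube.
  y = -1: RHS = -18 is not a perfect cube.
  y = 2: RHS = 207 is not a perfect cube.
  y = -2: RHS = -193 is not a perfect cube.
  y = 3: RHS = 682 is not a perfect cube.
  y = -3: RHS = -668 is not a perfect cube.
Continuing the search up to |y| = 40 finds no solutions either.
No (x, y) in the scanned range satisfies the equation.

No integer solutions with |y| ≤ 40.


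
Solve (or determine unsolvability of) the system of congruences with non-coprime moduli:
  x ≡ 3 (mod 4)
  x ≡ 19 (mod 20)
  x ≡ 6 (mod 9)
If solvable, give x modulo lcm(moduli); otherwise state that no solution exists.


Moduli 4, 20, 9 are not pairwise coprime, so CRT works modulo lcm(m_i) when all pairwise compatibility conditions hold.
Pairwise compatibility: gcd(m_i, m_j) must divide a_i - a_j for every pair.
Merge one congruence at a time:
  Start: x ≡ 3 (mod 4).
  Combine with x ≡ 19 (mod 20): gcd(4, 20) = 4; 19 - 3 = 16, which IS divisible by 4, so compatible.
    Write x = 3 + 4·t and substitute into x ≡ 19 (mod 20): 4·t ≡ 19 − 3 = 16 (mod 20).
    Divide the congruence (and modulus) by g = 4: 1·t ≡ 4 (mod 5).
    So t ≡ 4 (mod 5).
    Then x = 3 + 4·4 = 19, valid modulo lcm(4, 20) = 20: x ≡ 19 (mod 20).
  Combine with x ≡ 6 (mod 9): gcd(20, 9) = 1; 6 - 19 = -13, which IS divisible by 1, so compatible.
    Write x = 19 + 20·t and substitute into x ≡ 6 (mod 9): 20·t ≡ 6 − 19 = -13 (mod 9).
    Reduce coefficients mod 9: 2·t ≡ 5 (mod 9).
    The inverse of 2 mod 9 is 5 (since 2·5 = 10 = 1·9 + 1), so t ≡ 5·5 = 25 ≡ 7 (mod 9).
    Then x = 19 + 20·7 = 159, valid modulo lcm(20, 9) = 180: x ≡ 159 (mod 180).
Verify: 159 mod 4 = 3, 159 mod 20 = 19, 159 mod 9 = 6.

x ≡ 159 (mod 180).


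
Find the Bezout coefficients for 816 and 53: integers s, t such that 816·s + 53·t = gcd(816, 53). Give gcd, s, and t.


Euclidean algorithm on (816, 53) — divide until remainder is 0:
  816 = 15 · 53 + 21
  53 = 2 · 21 + 11
  21 = 1 · 11 + 10
  11 = 1 · 10 + 1
  10 = 10 · 1 + 0
gcd(816, 53) = 1.
Track Bezout coefficients alongside the remainders: start with r₀ = 816 = a·1 + b·0 (s = 1, t = 0) and r₁ = 53 = a·0 + b·1 (s = 0, t = 1); each new remainder r_{k+1} = r_{k-1} − q_k·r_k inherits s_{k+1} = s_{k-1} − q_k·s_k, t_{k+1} = t_{k-1} − q_k·t_k, so r_k = a·s_k + b·t_k at every step:
  q = 15: r = 21, s = 1 − 15·0 = 1, t = 0 − 15·1 = -15  (check: 816·1 + 53·(-15) = 21)
  q = 2: r = 11, s = 0 − 2·1 = -2, t = 1 − 2·(-15) = 31  (check: 816·(-2) + 53·31 = 11)
  q = 1: r = 10, s = 1 − 1·(-2) = 3, t = -15 − 1·31 = -46  (check: 816·3 + 53·(-46) = 10)
  q = 1: r = 1, s = -2 − 1·3 = -5, t = 31 − 1·(-46) = 77  (check: 816·(-5) + 53·77 = 1)
The row with r = 1 (the gcd) gives the Bezout coefficients s = -5, t = 77.
Result: 816 · (-5) + 53 · (77) = 1.

gcd(816, 53) = 1; s = -5, t = 77 (check: 816·(-5) + 53·77 = 1).


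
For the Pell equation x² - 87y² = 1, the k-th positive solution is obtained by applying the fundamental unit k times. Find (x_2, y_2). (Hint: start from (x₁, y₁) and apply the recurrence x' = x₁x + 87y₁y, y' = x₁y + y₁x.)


Step 1: Find the fundamental solution (x₁, y₁) of x² - 87y² = 1.
  Expand √87 as a continued fraction. a₀ = ⌊√87⌋ = 9; iterate m_{k+1} = d_k·a_k − m_k, d_{k+1} = (87 − m_{k+1}²)/d_k, a_{k+1} = ⌊(a₀ + m_{k+1})/d_{k+1}⌋ (starting m₀ = 0, d₀ = 1), with convergents p_k = a_k·p_{k-1} + p_{k-2}, q_k = a_k·q_{k-1} + q_{k-2} (p₋₁ = 1, q₋₁ = 0):
  k = 0: a₀ = 9; p₀/q₀ = 9/1; p₀² − 87·q₀² = 81 − 87 = -6.
  k = 1: m = 9, d = 6, a = ⌊(9 + 9)/6⌋ = 3; p/q = (3·9 + 1)/(3·1 + 0) = 28/3; p² − 87·q² = 784 − 783 = 1.
  The first convergent with p² − 87·q² = 1 gives the fundamental solution (x₁, y₁) = (28, 3).
Step 2: Apply the recurrence (x_{n+1}, y_{n+1}) = (x₁x_n + 87y₁y_n, x₁y_n + y₁x_n) repeatedly.
  From (x_1, y_1) = (28, 3): x_2 = 28·28 + 87·3·3 = 1567; y_2 = 28·3 + 3·28 = 168.
Step 3: Verify x_2² - 87·y_2² = 2455489 - 2455488 = 1 (should be 1). ✓

(x_1, y_1) = (28, 3); (x_2, y_2) = (1567, 168).


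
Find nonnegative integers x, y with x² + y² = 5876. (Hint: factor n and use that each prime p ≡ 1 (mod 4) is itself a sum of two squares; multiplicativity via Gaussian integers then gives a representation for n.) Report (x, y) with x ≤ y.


Step 1: Factor n = 5876 = 2^2 · 13 · 113.
Step 2: Check the mod-4 condition on each prime factor: 2 = 2 (special); 13 ≡ 1 (mod 4), exponent 1; 113 ≡ 1 (mod 4), exponent 1.
All primes ≡ 3 (mod 4) appear to even exponent (or don't appear), so by the two-squares theorem n IS expressible as a sum of two squares.
Step 3: Build a representation. Group n = k² · m with k = 2 and m = 13 · 113 = 1469 (a product of primes ≡ 1 (mod 4)); a representation of m scales to one of n via (k·x)² + (k·y)² = k²(x² + y²). Each prime p ≡ 1 (mod 4) is itself a sum of two squares; find a² by testing p − a² for a perfect square:
  13: 13 − 1² = 12, 13 − 2² = 9 = 3² ⇒ 13 = 2² + 3².
  113: 113 − 1² = 112, 113 − 2² = 109, 113 − 3² = 104, 113 − 4² = 97, 113 − 5² = 88, 113 − 6² = 77, 113 − 7² = 64 = 8² ⇒ 113 = 7² + 8².
  Combine using the Brahmagupta–Fibonacci identity (a² + b²)(c² + d²) = (ac − bd)² + (ad + bc)² = (ac + bd)² + (ad − bc)²:
  13 · 113 = 1469: from (2² + 3²)(7² + 8²), take (2·7 − 3·8, 2·8 + 3·7) = (14 − 24, 16 + 21) = (-10, 37); dropping signs (only squares matter) gives (10, 37); check 10² + 37² = 100 + 1369 = 1469 ✓.
  Scale by k = 2: (2·10, 2·37) = (20, 74).
Step 4: Order so x ≤ y and verify: 20² + 74² = 400 + 5476 = 5876 = n. ✓

n = 5876 = 20² + 74² (one valid representation with x ≤ y).


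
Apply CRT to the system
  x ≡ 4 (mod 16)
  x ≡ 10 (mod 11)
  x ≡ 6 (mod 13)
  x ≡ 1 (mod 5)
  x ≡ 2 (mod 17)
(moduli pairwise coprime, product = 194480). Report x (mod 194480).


Product of moduli M = 16 · 11 · 13 · 5 · 17 = 194480.
Merge one congruence at a time:
  Start: x ≡ 4 (mod 16).
  Combine with x ≡ 10 (mod 11); new modulus lcm = 176.
    Write x = 4 + 16·t and substitute into x ≡ 10 (mod 11): 16·t ≡ 10 − 4 = 6 (mod 11).
    Reduce coefficients mod 11: 5·t ≡ 6 (mod 11).
    The inverse of 5 mod 11 is 9 (since 5·9 = 45 = 4·11 + 1), so t ≡ 9·6 = 54 ≡ 10 (mod 11).
    Then x = 4 + 16·10 = 164, valid modulo lcm(16, 11) = 176: x ≡ 164 (mod 176).
  Combine with x ≡ 6 (mod 13); new modulus lcm = 2288.
    Write x = 164 + 176·t and substitute into x ≡ 6 (mod 13): 176·t ≡ 6 − 164 = -158 (mod 13).
    Reduce coefficients mod 13: 7·t ≡ 11 (mod 13).
    The inverse of 7 mod 13 is 2 (since 7·2 = 14 = 1·13 + 1), so t ≡ 2·11 = 22 ≡ 9 (mod 13).
    Then x = 164 + 176·9 = 1748, valid modulo lcm(176, 13) = 2288: x ≡ 1748 (mod 2288).
  Combine with x ≡ 1 (mod 5); new modulus lcm = 11440.
    Write x = 1748 + 2288·t and substitute into x ≡ 1 (mod 5): 2288·t ≡ 1 − 1748 = -1747 (mod 5).
    Reduce coefficients mod 5: 3·t ≡ 3 (mod 5).
    The inverse of 3 mod 5 is 2 (since 3·2 = 6 = 1·5 + 1), so t ≡ 2·3 = 6 ≡ 1 (mod 5).
    Then x = 1748 + 2288·1 = 4036, valid modulo lcm(2288, 5) = 11440: x ≡ 4036 (mod 11440).
  Combine with x ≡ 2 (mod 17); new modulus lcm = 194480.
    Write x = 4036 + 11440·t and substitute into x ≡ 2 (mod 17): 11440·t ≡ 2 − 4036 = -4034 (mod 17).
    Reduce coefficients mod 17: 16·t ≡ 12 (mod 17).
    The inverse of 16 mod 17 is 16 (since 16·16 = 256 = 15·17 + 1), so t ≡ 16·12 = 192 ≡ 5 (mod 17).
    Then x = 4036 + 11440·5 = 61236, valid modulo lcm(11440, 17) = 194480: x ≡ 61236 (mod 194480).
Verify against each original: 61236 mod 16 = 4, 61236 mod 11 = 10, 61236 mod 13 = 6, 61236 mod 5 = 1, 61236 mod 17 = 2.

x ≡ 61236 (mod 194480).


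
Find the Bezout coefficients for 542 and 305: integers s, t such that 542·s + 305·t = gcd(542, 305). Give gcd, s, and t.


Euclidean algorithm on (542, 305) — divide until remainder is 0:
  542 = 1 · 305 + 237
  305 = 1 · 237 + 68
  237 = 3 · 68 + 33
  68 = 2 · 33 + 2
  33 = 16 · 2 + 1
  2 = 2 · 1 + 0
gcd(542, 305) = 1.
Track Bezout coefficients alongside the remainders: start with r₀ = 542 = a·1 + b·0 (s = 1, t = 0) and r₁ = 305 = a·0 + b·1 (s = 0, t = 1); each new remainder r_{k+1} = r_{k-1} − q_k·r_k inherits s_{k+1} = s_{k-1} − q_k·s_k, t_{k+1} = t_{k-1} − q_k·t_k, so r_k = a·s_k + b·t_k at every step:
  q = 1: r = 237, s = 1 − 1·0 = 1, t = 0 − 1·1 = -1  (check: 542·1 + 305·(-1) = 237)
  q = 1: r = 68, s = 0 − 1·1 = -1, t = 1 − 1·(-1) = 2  (check: 542·(-1) + 305·2 = 68)
  q = 3: r = 33, s = 1 − 3·(-1) = 4, t = -1 − 3·2 = -7  (check: 542·4 + 305·(-7) = 33)
  q = 2: r = 2, s = -1 − 2·4 = -9, t = 2 − 2·(-7) = 16  (check: 542·(-9) + 305·16 = 2)
  q = 16: r = 1, s = 4 − 16·(-9) = 148, t = -7 − 16·16 = -263  (check: 542·148 + 305·(-263) = 1)
The row with r = 1 (the gcd) gives the Bezout coefficients s = 148, t = -263.
Result: 542 · (148) + 305 · (-263) = 1.

gcd(542, 305) = 1; s = 148, t = -263 (check: 542·148 + 305·(-263) = 1).


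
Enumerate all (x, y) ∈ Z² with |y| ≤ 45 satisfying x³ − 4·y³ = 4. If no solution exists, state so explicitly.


The equation is x³ - 4y³ = 4. For fixed y, x³ = 4·y³ + 4, so a solution requires the RHS to be a perfect cube.
Strategy: iterate y from -45 to 45, compute RHS = 4·y³ + 4, and check whether it is a (positive or negative) perfect cube.
Check small values of y:
  y = 0: RHS = 4 is not a perfect cube.
  y = 1: RHS = 8 = (2)³ ⇒ x = 2 works.
  y = -1: RHS = 0 = (0)³ ⇒ x = 0 works.
  y = 2: RHS = 36 is not a perfect cube.
  y = -2: RHS = -28 is not a perfect cube.
  y = 3: RHS = 112 is not a perfect cube.
  y = -3: RHS = -104 is not a perfect cube.
Continuing the search up to |y| = 45 finds no further solutions beyond those listed.
Collected solutions: (0, -1), (2, 1).

Solutions (with |y| ≤ 45): (0, -1), (2, 1).


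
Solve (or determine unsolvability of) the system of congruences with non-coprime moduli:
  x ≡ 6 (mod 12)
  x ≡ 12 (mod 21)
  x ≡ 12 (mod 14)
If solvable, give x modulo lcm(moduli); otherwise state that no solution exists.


Moduli 12, 21, 14 are not pairwise coprime, so CRT works modulo lcm(m_i) when all pairwise compatibility conditions hold.
Pairwise compatibility: gcd(m_i, m_j) must divide a_i - a_j for every pair.
Merge one congruence at a time:
  Start: x ≡ 6 (mod 12).
  Combine with x ≡ 12 (mod 21): gcd(12, 21) = 3; 12 - 6 = 6, which IS divisible by 3, so compatible.
    Write x = 6 + 12·t and substitute into x ≡ 12 (mod 21): 12·t ≡ 12 − 6 = 6 (mod 21).
    Divide the congruence (and modulus) by g = 3: 4·t ≡ 2 (mod 7).
    The inverse of 4 mod 7 is 2 (since 4·2 = 8 = 1·7 + 1), so t ≡ 2·2 = 4 ≡ 4 (mod 7).
    Then x = 6 + 12·4 = 54, valid modulo lcm(12, 21) = 84: x ≡ 54 (mod 84).
  Combine with x ≡ 12 (mod 14): gcd(84, 14) = 14; 12 - 54 = -42, which IS divisible by 14, so compatible.
    Write x = 54 + 84·t and substitute into x ≡ 12 (mod 14): 84·t ≡ 12 − 54 = -42 (mod 14).
    Divide the congruence (and modulus) by g = 14: 6·t ≡ -3 (mod 1).
    Modulo 1 every t works; take t = 0.
    Then x = 54 + 84·0 = 54, valid modulo lcm(84, 14) = 84: x ≡ 54 (mod 84).
Verify: 54 mod 12 = 6, 54 mod 21 = 12, 54 mod 14 = 12.

x ≡ 54 (mod 84).


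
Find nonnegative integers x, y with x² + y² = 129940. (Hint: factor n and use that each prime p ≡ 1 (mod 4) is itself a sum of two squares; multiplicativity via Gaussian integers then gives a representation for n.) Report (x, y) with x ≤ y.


Step 1: Factor n = 129940 = 2^2 · 5 · 73 · 89.
Step 2: Check the mod-4 condition on each prime factor: 2 = 2 (special); 5 ≡ 1 (mod 4), exponent 1; 73 ≡ 1 (mod 4), exponent 1; 89 ≡ 1 (mod 4), exponent 1.
All primes ≡ 3 (mod 4) appear to even exponent (or don't appear), so by the two-squares theorem n IS expressible as a sum of two squares.
Step 3: Build a representation. Group n = k² · m with k = 2 and m = 5 · 73 · 89 = 32485 (a product of primes ≡ 1 (mod 4)); a representation of m scales to one of n via (k·x)² + (k·y)² = k²(x² + y²). Each prime p ≡ 1 (mod 4) is itself a sum of two squares; find a² by testing p − a² for a perfect square:
  5: 5 − 1² = 4 = 2² ⇒ 5 = 1² + 2².
  73: 73 − 1² = 72, 73 − 2² = 69, 73 − 3² = 64 = 8² ⇒ 73 = 3² + 8².
  89: 89 − 1² = 88, 89 − 2² = 85, 89 − 3² = 80, 89 − 4² = 73, 89 − 5² = 64 = 8² ⇒ 89 = 5² + 8².
  Combine using the Brahmagupta–Fibonacci identity (a² + b²)(c² + d²) = (ac − bd)² + (ad + bc)² = (ac + bd)² + (ad − bc)²:
  5 · 73 = 365: from (1² + 2²)(3² + 8²), take (1·3 − 2·8, 1·8 + 2·3) = (3 − 16, 8 + 6) = (-13, 14); dropping signs (only squares matter) gives (13, 14); check 13² + 14² = 169 + 196 = 365 ✓.
  365 · 89 = 32485: from (13² + 14²)(5² + 8²), take (13·5 − 14·8, 13·8 + 14·5) = (65 − 112, 104 + 70) = (-47, 174); dropping signs (only squares matter) gives (47, 174); check 47² + 174² = 2209 + 30276 = 32485 ✓.
  Scale by k = 2: (2·47, 2·174) = (94, 348).
Step 4: Order so x ≤ y and verify: 94² + 348² = 8836 + 121104 = 129940 = n. ✓

n = 129940 = 94² + 348² (one valid representation with x ≤ y).


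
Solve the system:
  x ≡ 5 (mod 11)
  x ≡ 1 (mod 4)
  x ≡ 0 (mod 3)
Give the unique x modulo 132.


Moduli 11, 4, 3 are pairwise coprime; by CRT there is a unique solution modulo M = 11 · 4 · 3 = 132.
Solve pairwise, accumulating the modulus:
  Start with x ≡ 5 (mod 11).
  Combine with x ≡ 1 (mod 4): since gcd(11, 4) = 1, we get a unique residue mod 44.
    Write x = 5 + 11·t and substitute into x ≡ 1 (mod 4): 11·t ≡ 1 − 5 = -4 (mod 4).
    Reduce coefficients mod 4: 3·t ≡ 0 (mod 4).
    The inverse of 3 mod 4 is 3 (since 3·3 = 9 = 2·4 + 1), so t ≡ 3·0 = 0 ≡ 0 (mod 4).
    Then x = 5 + 11·0 = 5, valid modulo lcm(11, 4) = 44: x ≡ 5 (mod 44).
  Combine with x ≡ 0 (mod 3): since gcd(44, 3) = 1, we get a unique residue mod 132.
    Write x = 5 + 44·t and substitute into x ≡ 0 (mod 3): 44·t ≡ 0 − 5 = -5 (mod 3).
    Reduce coefficients mod 3: 2·t ≡ 1 (mod 3).
    The inverse of 2 mod 3 is 2 (since 2·2 = 4 = 1·3 + 1), so t ≡ 2·1 = 2 ≡ 2 (mod 3).
    Then x = 5 + 44·2 = 93, valid modulo lcm(44, 3) = 132: x ≡ 93 (mod 132).
Verify: 93 mod 11 = 5 ✓, 93 mod 4 = 1 ✓, 93 mod 3 = 0 ✓.

x ≡ 93 (mod 132).


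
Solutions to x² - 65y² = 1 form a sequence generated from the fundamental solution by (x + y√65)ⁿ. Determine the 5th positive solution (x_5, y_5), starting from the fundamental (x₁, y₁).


Step 1: Find the fundamental solution (x₁, y₁) of x² - 65y² = 1.
  Expand √65 as a continued fraction. a₀ = ⌊√65⌋ = 8; iterate m_{k+1} = d_k·a_k − m_k, d_{k+1} = (65 − m_{k+1}²)/d_k, a_{k+1} = ⌊(a₀ + m_{k+1})/d_{k+1}⌋ (starting m₀ = 0, d₀ = 1), with convergents p_k = a_k·p_{k-1} + p_{k-2}, q_k = a_k·q_{k-1} + q_{k-2} (p₋₁ = 1, q₋₁ = 0):
  k = 0: a₀ = 8; p₀/q₀ = 8/1; p₀² − 65·q₀² = 64 − 65 = -1.
  k = 1: m = 8, d = 1, a = ⌊(8 + 8)/1⌋ = 16; p/q = (16·8 + 1)/(16·1 + 0) = 129/16; p² − 65·q² = 16641 − 16640 = 1.
  The first convergent with p² − 65·q² = 1 gives the fundamental solution (x₁, y₁) = (129, 16).
Step 2: Apply the recurrence (x_{n+1}, y_{n+1}) = (x₁x_n + 65y₁y_n, x₁y_n + y₁x_n) repeatedly.
  From (x_1, y_1) = (129, 16): x_2 = 129·129 + 65·16·16 = 33281; y_2 = 129·16 + 16·129 = 4128.
  From (x_2, y_2) = (33281, 4128): x_3 = 129·33281 + 65·16·4128 = 8586369; y_3 = 129·4128 + 16·33281 = 1065008.
  From (x_3, y_3) = (8586369, 1065008): x_4 = 129·8586369 + 65·16·1065008 = 2215249921; y_4 = 129·1065008 + 16·8586369 = 274767936.
  From (x_4, y_4) = (2215249921, 274767936): x_5 = 129·2215249921 + 65·16·274767936 = 571525893249; y_5 = 129·274767936 + 16·2215249921 = 70889062480.
Step 3: Verify x_5² - 65·y_5² = 326641846654067343776001 - 326641846654067343776000 = 1 (should be 1). ✓

(x_1, y_1) = (129, 16); (x_5, y_5) = (571525893249, 70889062480).


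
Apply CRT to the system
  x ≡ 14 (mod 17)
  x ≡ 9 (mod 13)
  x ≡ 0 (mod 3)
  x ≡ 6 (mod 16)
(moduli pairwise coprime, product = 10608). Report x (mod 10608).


Product of moduli M = 17 · 13 · 3 · 16 = 10608.
Merge one congruence at a time:
  Start: x ≡ 14 (mod 17).
  Combine with x ≡ 9 (mod 13); new modulus lcm = 221.
    Write x = 14 + 17·t and substitute into x ≡ 9 (mod 13): 17·t ≡ 9 − 14 = -5 (mod 13).
    Reduce coefficients mod 13: 4·t ≡ 8 (mod 13).
    The inverse of 4 mod 13 is 10 (since 4·10 = 40 = 3·13 + 1), so t ≡ 10·8 = 80 ≡ 2 (mod 13).
    Then x = 14 + 17·2 = 48, valid modulo lcm(17, 13) = 221: x ≡ 48 (mod 221).
  Combine with x ≡ 0 (mod 3); new modulus lcm = 663.
    Write x = 48 + 221·t and substitute into x ≡ 0 (mod 3): 221·t ≡ 0 − 48 = -48 (mod 3).
    Reduce coefficients mod 3: 2·t ≡ 0 (mod 3).
    The inverse of 2 mod 3 is 2 (since 2·2 = 4 = 1·3 + 1), so t ≡ 2·0 = 0 ≡ 0 (mod 3).
    Then x = 48 + 221·0 = 48, valid modulo lcm(221, 3) = 663: x ≡ 48 (mod 663).
  Combine with x ≡ 6 (mod 16); new modulus lcm = 10608.
    Write x = 48 + 663·t and substitute into x ≡ 6 (mod 16): 663·t ≡ 6 − 48 = -42 (mod 16).
    Reduce coefficients mod 16: 7·t ≡ 6 (mod 16).
    The inverse of 7 mod 16 is 7 (since 7·7 = 49 = 3·16 + 1), so t ≡ 7·6 = 42 ≡ 10 (mod 16).
    Then x = 48 + 663·10 = 6678, valid modulo lcm(663, 16) = 10608: x ≡ 6678 (mod 10608).
Verify against each original: 6678 mod 17 = 14, 6678 mod 13 = 9, 6678 mod 3 = 0, 6678 mod 16 = 6.

x ≡ 6678 (mod 10608).
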